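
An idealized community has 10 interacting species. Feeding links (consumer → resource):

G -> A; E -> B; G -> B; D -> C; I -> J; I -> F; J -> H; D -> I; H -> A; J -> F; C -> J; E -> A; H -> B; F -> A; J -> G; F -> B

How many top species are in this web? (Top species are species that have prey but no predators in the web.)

2

Top species (has prey, but nothing eats it): E, D.
Count: 2.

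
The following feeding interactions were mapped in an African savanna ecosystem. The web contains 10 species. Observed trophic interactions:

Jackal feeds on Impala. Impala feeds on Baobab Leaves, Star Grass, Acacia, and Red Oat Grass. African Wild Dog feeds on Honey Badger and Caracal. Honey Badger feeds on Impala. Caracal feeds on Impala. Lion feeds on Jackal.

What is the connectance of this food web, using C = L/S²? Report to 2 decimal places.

C = 0.10

The web has S = 10 species and L = 10 feeding links.
C = L / S² = 10 / 100 = 0.1000 ≈ 0.10.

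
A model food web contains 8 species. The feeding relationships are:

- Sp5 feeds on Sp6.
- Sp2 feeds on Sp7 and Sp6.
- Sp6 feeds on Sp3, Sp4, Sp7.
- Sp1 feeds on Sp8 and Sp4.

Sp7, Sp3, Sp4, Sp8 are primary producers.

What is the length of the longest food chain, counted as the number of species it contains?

One longest chain: Sp7 → Sp6 → Sp5.
It has 3 species and 2 links.

3 species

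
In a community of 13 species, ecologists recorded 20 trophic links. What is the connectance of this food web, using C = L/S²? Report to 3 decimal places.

The web has S = 13 species and L = 20 feeding links.
C = L / S² = 20 / 169 = 0.1183 ≈ 0.118.

C = 0.118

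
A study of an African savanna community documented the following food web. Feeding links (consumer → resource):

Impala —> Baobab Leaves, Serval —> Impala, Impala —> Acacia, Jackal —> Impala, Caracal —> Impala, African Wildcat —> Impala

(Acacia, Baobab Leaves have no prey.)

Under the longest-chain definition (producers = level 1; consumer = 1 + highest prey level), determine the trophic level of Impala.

Acacia is a producer → level 1.
Impala eats Acacia (level 1); other prey at levels: Baobab Leaves 1 → level 2.

Trophic level 2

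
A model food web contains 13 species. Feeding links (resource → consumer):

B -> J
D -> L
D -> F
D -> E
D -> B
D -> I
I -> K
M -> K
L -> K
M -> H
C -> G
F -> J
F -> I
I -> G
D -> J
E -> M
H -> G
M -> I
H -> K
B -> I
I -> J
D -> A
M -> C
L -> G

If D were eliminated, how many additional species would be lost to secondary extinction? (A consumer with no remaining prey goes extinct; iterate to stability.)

12

Remove D.
Round 1: B (all prey gone), A (all prey gone), F (all prey gone), E (all prey gone), L (all prey gone) → extinct.
Round 2: M (all prey gone) → extinct.
Round 3: H (all prey gone), C (all prey gone), I (all prey gone) → extinct.
Round 4: G (all prey gone), K (all prey gone), J (all prey gone) → extinct.
No further losses. Total secondary extinctions: 12.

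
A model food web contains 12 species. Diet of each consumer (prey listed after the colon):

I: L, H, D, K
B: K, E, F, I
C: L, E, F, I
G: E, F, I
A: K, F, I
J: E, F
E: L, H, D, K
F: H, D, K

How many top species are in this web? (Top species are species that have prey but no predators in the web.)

Top species (has prey, but nothing eats it): A, B, C, G, J.
Count: 5.

5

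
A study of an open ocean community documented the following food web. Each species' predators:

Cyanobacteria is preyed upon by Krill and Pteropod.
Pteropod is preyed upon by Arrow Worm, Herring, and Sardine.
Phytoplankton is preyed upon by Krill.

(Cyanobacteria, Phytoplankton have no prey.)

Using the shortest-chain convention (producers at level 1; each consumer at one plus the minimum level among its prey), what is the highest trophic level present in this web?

Producers (level 1): Cyanobacteria, Phytoplankton.
Following each consumer down to its lowest-level prey: Cyanobacteria → Pteropod → Herring (levels 1 through 3).
All prey of Herring (Pteropod 2) are at level 2 or above, so Herring is at level 1 + 2 = 3.
Every consumer has at least one prey at level 2 or below, so none exceeds level 3.

3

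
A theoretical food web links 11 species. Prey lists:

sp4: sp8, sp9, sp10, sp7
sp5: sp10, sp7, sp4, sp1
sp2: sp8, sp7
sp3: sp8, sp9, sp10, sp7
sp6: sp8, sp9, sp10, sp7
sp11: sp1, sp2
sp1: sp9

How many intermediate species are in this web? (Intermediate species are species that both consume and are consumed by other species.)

Intermediate species (has both prey and predators): sp4, sp1, sp2.
Count: 3.

3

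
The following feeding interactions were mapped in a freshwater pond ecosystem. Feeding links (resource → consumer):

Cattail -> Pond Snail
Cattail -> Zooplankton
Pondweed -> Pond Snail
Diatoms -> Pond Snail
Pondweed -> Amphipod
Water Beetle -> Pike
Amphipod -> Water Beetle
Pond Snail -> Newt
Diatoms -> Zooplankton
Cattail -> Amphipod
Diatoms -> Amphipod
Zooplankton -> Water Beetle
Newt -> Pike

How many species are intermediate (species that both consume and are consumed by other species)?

Intermediate species (has both prey and predators): Pond Snail, Amphipod, Zooplankton, Water Beetle, Newt.
Count: 5.

5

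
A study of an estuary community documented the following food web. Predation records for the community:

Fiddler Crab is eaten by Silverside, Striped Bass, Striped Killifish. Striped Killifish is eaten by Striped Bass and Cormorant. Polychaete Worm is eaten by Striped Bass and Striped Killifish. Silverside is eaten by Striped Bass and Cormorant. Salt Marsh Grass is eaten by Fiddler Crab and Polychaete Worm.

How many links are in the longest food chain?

One longest chain: Salt Marsh Grass → Polychaete Worm → Striped Killifish → Striped Bass.
It has 4 species and 3 links.

3 links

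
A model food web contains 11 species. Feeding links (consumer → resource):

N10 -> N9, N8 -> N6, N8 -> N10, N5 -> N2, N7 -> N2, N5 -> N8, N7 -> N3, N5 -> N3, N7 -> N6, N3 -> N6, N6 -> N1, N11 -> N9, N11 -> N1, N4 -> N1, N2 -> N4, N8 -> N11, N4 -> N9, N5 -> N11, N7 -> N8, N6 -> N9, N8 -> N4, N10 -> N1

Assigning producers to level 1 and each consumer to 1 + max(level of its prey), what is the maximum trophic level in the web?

4

Producers (level 1): N9, N1.
N9 → N6 → N8 → N5 gives N5 level 4.
No species has a prey at level 4, so no species reaches level 5.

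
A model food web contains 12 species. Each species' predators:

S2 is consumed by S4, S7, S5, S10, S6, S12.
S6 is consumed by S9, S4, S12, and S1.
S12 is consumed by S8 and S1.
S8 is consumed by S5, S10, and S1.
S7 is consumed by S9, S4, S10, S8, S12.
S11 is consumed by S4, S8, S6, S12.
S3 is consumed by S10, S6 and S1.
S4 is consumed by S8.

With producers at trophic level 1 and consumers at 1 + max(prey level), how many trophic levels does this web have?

5

Producers (level 1): S2, S11, S3.
S2 → S7 → S12 → S8 → S1 gives S1 level 5.
No species has a prey at level 5, so no species reaches level 6.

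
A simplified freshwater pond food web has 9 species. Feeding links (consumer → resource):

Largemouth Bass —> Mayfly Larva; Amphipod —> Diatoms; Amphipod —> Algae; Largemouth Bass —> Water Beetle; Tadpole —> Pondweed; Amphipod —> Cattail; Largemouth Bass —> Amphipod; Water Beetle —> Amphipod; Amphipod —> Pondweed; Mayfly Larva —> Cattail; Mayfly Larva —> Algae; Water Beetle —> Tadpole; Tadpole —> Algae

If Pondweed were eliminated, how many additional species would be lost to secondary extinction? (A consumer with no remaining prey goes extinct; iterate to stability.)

Remove Pondweed.
Every predator of it retains at least one other prey: Tadpole still has Algae; Amphipod still has Algae, Cattail, Diatoms.
No consumer loses all prey, so no secondary extinctions occur.

0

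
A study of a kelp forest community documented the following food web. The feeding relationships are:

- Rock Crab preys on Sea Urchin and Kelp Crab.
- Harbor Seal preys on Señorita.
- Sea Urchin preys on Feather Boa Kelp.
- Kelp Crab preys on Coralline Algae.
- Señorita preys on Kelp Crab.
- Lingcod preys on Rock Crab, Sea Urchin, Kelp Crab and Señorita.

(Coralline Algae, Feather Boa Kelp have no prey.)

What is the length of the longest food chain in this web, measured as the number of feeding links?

One longest chain: Coralline Algae → Kelp Crab → Rock Crab → Lingcod.
It has 4 species and 3 links.

3 links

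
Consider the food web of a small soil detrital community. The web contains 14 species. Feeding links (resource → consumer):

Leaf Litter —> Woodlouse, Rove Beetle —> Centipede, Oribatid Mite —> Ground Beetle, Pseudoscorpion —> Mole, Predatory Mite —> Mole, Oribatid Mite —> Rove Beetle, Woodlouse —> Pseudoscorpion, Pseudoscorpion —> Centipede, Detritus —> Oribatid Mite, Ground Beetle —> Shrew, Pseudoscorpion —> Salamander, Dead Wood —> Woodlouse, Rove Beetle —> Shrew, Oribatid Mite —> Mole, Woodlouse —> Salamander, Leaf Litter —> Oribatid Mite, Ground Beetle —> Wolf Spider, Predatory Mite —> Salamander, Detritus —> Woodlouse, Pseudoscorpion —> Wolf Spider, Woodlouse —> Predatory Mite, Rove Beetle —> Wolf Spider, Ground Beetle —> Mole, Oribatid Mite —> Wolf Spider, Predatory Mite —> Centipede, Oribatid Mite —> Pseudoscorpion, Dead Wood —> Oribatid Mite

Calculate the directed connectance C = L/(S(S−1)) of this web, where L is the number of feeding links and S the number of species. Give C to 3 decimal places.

C = 0.148

The web has S = 14 species and L = 27 feeding links.
C = L / (S(S−1)) = 27 / 182 = 0.1484 ≈ 0.148.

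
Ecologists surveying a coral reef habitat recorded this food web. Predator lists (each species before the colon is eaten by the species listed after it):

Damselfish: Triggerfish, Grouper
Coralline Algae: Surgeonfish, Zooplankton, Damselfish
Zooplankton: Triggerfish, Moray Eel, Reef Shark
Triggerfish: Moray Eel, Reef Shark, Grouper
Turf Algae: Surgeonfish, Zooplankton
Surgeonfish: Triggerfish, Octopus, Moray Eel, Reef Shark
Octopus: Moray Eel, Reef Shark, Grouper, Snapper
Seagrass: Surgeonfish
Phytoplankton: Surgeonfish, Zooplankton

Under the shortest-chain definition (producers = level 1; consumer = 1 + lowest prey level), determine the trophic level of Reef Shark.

Trophic level 3

Seagrass is a producer → level 1.
Surgeonfish eats Seagrass → level 2.
Reef Shark eats Surgeonfish → level 3.
No prey of Reef Shark is below level 2, so 3 is the minimum.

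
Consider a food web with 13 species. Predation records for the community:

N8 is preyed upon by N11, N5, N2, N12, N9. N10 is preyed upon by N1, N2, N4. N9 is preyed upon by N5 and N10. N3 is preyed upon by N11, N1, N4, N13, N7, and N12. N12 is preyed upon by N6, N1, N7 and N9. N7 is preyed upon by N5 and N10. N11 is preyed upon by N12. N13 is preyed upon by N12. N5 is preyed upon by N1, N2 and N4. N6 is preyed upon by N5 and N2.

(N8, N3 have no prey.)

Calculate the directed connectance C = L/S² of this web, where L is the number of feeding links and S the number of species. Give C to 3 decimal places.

The web has S = 13 species and L = 29 feeding links.
C = L / S² = 29 / 169 = 0.1716 ≈ 0.172.

C = 0.172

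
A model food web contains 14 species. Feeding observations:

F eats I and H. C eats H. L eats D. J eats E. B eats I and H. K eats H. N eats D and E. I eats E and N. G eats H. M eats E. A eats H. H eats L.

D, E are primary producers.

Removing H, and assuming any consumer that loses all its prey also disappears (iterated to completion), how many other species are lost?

Remove H.
Round 1: K (all prey gone), C (all prey gone), G (all prey gone), A (all prey gone) → extinct.
No further losses. Total secondary extinctions: 4.

4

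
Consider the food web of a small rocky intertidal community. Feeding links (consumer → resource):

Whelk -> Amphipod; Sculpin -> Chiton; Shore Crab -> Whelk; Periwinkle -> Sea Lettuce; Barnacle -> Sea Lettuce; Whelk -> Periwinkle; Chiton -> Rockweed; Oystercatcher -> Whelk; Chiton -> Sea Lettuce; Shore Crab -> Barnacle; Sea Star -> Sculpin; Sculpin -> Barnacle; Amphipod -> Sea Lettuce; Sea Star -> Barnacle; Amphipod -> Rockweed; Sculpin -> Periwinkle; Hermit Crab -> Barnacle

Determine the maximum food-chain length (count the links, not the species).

3 links

One longest chain: Sea Lettuce → Periwinkle → Whelk → Shore Crab.
It has 4 species and 3 links.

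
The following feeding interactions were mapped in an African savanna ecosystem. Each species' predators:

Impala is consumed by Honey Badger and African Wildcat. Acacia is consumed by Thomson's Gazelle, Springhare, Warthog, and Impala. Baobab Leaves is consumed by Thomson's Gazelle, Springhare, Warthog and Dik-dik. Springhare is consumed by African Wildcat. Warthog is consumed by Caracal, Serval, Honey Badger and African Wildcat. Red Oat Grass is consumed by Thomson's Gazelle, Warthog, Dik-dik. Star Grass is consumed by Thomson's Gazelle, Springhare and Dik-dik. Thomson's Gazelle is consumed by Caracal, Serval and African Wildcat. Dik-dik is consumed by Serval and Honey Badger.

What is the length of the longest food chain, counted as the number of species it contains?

One longest chain: Acacia → Warthog → African Wildcat.
It has 3 species and 2 links.

3 species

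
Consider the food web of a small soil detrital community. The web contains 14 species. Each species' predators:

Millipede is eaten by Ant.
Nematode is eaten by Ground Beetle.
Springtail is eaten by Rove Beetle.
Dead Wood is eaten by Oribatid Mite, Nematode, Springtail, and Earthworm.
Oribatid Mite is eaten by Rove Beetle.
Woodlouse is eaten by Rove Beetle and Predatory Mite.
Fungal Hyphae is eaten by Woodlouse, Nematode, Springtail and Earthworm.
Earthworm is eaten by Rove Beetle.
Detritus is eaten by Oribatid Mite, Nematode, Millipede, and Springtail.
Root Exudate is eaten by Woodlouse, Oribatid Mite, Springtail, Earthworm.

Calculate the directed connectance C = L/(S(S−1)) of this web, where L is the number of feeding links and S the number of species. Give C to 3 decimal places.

C = 0.126

The web has S = 14 species and L = 23 feeding links.
C = L / (S(S−1)) = 23 / 182 = 0.1264 ≈ 0.126.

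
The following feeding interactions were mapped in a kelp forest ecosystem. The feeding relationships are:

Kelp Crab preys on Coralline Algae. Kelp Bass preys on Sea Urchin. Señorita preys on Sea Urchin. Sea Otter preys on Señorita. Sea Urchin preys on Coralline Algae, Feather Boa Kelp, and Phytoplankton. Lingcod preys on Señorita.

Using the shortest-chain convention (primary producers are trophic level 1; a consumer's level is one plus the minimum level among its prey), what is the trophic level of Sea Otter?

Coralline Algae is a producer → level 1.
Sea Urchin eats Coralline Algae → level 2.
Señorita eats Sea Urchin → level 3.
Sea Otter eats Señorita → level 4.
No prey of Sea Otter is below level 3, so 4 is the minimum.

Trophic level 4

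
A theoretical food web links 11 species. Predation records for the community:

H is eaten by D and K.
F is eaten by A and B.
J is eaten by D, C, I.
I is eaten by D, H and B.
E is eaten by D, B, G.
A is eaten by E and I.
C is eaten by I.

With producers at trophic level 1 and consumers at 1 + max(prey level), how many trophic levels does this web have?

Producers (level 1): F, J.
F → A → I → H → D gives D level 5.
No species has a prey at level 5, so no species reaches level 6.

5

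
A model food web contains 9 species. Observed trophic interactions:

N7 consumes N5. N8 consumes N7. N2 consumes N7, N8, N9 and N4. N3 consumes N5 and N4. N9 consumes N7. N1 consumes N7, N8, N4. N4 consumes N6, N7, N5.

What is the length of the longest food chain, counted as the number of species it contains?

4 species

One longest chain: N5 → N7 → N4 → N1.
It has 4 species and 3 links.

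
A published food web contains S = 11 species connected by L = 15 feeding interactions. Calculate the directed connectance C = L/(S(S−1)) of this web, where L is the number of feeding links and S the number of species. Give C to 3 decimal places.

The web has S = 11 species and L = 15 feeding links.
C = L / (S(S−1)) = 15 / 110 = 0.1364 ≈ 0.136.

C = 0.136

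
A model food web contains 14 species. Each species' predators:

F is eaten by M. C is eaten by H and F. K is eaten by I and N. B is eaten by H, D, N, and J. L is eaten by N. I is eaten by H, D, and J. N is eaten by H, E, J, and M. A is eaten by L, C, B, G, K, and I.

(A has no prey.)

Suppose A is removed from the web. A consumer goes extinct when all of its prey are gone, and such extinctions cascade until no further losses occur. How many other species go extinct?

13

Remove A.
Round 1: L (all prey gone), K (all prey gone), C (all prey gone), G (all prey gone), B (all prey gone) → extinct.
Round 2: N (all prey gone), F (all prey gone), I (all prey gone) → extinct.
Round 3: M (all prey gone), E (all prey gone), H (all prey gone), D (all prey gone), J (all prey gone) → extinct.
No further losses. Total secondary extinctions: 13.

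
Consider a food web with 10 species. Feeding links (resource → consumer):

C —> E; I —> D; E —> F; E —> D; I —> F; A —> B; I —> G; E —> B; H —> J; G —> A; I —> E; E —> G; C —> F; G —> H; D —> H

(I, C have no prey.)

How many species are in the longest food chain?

One longest chain: I → E → G → H → J.
It has 5 species and 4 links.

5 species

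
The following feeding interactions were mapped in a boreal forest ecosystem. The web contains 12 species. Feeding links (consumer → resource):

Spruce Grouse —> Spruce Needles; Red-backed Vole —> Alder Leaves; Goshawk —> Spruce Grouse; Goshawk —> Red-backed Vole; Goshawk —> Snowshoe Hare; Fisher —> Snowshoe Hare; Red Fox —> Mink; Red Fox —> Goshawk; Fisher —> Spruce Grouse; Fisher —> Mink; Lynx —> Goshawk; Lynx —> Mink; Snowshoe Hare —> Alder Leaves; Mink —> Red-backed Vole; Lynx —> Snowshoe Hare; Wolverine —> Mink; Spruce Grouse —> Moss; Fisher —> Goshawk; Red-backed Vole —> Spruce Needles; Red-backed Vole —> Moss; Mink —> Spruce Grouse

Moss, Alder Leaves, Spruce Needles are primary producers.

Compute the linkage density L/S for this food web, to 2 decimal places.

There are L = 21 links among S = 12 species.
L/S = 21/12 = 1.7500 ≈ 1.75.

L/S = 1.75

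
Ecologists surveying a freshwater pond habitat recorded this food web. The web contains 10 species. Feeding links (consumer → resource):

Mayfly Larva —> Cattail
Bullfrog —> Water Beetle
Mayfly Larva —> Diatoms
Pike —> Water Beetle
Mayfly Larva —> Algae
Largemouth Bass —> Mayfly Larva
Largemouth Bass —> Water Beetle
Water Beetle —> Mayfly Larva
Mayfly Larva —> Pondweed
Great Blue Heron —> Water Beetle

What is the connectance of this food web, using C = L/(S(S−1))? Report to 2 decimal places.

C = 0.11

The web has S = 10 species and L = 10 feeding links.
C = L / (S(S−1)) = 10 / 90 = 0.1111 ≈ 0.11.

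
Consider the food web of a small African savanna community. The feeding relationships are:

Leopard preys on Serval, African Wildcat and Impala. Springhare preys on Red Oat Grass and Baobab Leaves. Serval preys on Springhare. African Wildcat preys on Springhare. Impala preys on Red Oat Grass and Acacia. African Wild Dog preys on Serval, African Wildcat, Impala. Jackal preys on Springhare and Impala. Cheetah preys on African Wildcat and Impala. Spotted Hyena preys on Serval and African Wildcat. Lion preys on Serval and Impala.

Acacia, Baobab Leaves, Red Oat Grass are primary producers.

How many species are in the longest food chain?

One longest chain: Baobab Leaves → Springhare → Serval → Leopard.
It has 4 species and 3 links.

4 species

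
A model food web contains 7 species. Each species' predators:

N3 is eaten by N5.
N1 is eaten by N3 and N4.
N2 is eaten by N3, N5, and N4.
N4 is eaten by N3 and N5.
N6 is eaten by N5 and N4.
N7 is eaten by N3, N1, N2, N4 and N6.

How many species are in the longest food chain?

5 species

One longest chain: N7 → N2 → N4 → N3 → N5.
It has 5 species and 4 links.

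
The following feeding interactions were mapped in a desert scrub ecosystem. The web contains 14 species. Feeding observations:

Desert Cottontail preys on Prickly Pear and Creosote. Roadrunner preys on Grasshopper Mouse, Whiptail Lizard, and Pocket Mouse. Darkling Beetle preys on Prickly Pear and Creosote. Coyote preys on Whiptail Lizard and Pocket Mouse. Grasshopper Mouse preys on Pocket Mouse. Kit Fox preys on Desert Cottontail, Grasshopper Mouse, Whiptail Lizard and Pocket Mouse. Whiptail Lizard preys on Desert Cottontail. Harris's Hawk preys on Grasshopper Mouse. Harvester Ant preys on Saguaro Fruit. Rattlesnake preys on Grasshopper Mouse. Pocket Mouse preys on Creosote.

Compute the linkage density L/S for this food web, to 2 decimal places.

There are L = 19 links among S = 14 species.
L/S = 19/14 = 1.3571 ≈ 1.36.

L/S = 1.36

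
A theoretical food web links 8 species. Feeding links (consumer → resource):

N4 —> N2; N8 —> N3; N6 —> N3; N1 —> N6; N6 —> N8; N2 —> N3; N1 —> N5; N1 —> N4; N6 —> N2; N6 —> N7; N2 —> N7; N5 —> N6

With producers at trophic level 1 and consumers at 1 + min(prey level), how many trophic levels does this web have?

Producers (level 1): N7, N3.
Following each consumer down to its lowest-level prey: N7 → N2 → N4 (levels 1 through 3).
All prey of N4 (N2 2) are at level 2 or above, so N4 is at level 1 + 2 = 3.
Every consumer has at least one prey at level 2 or below, so none exceeds level 3.

3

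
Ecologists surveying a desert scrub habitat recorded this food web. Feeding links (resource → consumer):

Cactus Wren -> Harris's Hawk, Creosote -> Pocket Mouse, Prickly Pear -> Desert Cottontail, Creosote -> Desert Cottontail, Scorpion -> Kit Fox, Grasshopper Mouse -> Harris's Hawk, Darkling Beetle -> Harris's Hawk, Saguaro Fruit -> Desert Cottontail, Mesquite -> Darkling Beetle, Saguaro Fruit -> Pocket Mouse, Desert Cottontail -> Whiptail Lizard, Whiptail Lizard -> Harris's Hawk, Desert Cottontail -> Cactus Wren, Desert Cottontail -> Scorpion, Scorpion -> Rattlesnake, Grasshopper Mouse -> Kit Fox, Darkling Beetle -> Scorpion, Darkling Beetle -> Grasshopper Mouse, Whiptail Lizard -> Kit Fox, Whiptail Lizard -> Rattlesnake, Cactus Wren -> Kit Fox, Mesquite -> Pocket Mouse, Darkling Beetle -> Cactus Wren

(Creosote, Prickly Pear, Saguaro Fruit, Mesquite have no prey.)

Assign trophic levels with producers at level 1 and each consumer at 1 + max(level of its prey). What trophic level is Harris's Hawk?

Trophic level 4

Creosote is a producer → level 1.
Desert Cottontail eats Creosote (level 1); other prey at levels: Prickly Pear 1, Saguaro Fruit 1 → level 2.
Whiptail Lizard eats Desert Cottontail → level 3.
Harris's Hawk eats Whiptail Lizard (level 3); other prey at levels: Darkling Beetle 2, Grasshopper Mouse 3, Cactus Wren 3 → level 4.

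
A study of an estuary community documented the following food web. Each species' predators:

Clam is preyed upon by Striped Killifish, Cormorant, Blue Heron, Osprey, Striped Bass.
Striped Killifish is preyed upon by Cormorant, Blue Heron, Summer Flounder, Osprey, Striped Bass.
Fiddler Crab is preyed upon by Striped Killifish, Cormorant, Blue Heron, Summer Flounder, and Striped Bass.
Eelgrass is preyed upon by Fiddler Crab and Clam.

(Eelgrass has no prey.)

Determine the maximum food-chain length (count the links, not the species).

One longest chain: Eelgrass → Clam → Striped Killifish → Osprey.
It has 4 species and 3 links.

3 links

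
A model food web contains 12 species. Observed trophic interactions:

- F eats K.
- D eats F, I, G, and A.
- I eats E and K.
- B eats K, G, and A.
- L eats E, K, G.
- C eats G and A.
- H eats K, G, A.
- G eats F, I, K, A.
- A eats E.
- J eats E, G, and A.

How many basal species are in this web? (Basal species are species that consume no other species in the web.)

2

Basal species (no prey listed): E, K.
Count: 2.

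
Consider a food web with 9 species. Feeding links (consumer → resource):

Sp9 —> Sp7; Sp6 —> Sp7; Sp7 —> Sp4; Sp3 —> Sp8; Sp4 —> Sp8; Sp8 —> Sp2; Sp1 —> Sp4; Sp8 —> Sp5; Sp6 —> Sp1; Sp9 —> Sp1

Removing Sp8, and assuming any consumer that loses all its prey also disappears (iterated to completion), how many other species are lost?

6

Remove Sp8.
Round 1: Sp4 (all prey gone), Sp3 (all prey gone) → extinct.
Round 2: Sp1 (all prey gone), Sp7 (all prey gone) → extinct.
Round 3: Sp6 (all prey gone), Sp9 (all prey gone) → extinct.
No further losses. Total secondary extinctions: 6.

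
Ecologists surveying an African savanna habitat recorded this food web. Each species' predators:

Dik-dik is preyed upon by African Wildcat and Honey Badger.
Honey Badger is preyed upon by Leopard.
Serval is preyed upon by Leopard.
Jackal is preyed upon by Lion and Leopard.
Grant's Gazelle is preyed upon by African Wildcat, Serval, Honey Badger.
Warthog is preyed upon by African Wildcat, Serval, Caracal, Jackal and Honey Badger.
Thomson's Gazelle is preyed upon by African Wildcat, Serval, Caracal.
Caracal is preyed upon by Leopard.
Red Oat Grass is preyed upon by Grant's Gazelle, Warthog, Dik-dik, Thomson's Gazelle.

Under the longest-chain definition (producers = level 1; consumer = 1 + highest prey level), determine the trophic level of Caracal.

Trophic level 3

Red Oat Grass is a producer → level 1.
Thomson's Gazelle eats Red Oat Grass → level 2.
Caracal eats Thomson's Gazelle (level 2); other prey at levels: Warthog 2 → level 3.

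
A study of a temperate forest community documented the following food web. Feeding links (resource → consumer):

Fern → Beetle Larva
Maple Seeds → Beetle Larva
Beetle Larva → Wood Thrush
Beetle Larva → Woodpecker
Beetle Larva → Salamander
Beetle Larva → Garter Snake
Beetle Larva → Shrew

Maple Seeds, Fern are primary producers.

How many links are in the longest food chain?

One longest chain: Maple Seeds → Beetle Larva → Garter Snake.
It has 3 species and 2 links.

2 links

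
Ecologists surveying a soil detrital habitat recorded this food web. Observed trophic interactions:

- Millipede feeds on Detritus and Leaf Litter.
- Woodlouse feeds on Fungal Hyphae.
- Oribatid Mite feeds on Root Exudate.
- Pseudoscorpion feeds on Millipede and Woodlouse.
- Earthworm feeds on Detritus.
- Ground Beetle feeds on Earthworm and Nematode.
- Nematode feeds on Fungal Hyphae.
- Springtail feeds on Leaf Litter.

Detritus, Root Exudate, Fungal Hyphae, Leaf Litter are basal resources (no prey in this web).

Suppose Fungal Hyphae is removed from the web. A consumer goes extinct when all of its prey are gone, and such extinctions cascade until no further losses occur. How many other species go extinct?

2

Remove Fungal Hyphae.
Round 1: Nematode (all prey gone), Woodlouse (all prey gone) → extinct.
No further losses. Total secondary extinctions: 2.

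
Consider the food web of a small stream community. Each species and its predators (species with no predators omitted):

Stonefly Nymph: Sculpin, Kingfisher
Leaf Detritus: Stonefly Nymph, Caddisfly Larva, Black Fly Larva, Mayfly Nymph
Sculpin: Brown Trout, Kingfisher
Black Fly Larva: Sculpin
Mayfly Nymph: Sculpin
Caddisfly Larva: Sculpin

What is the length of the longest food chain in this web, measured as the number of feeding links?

3 links

One longest chain: Leaf Detritus → Stonefly Nymph → Sculpin → Brown Trout.
It has 4 species and 3 links.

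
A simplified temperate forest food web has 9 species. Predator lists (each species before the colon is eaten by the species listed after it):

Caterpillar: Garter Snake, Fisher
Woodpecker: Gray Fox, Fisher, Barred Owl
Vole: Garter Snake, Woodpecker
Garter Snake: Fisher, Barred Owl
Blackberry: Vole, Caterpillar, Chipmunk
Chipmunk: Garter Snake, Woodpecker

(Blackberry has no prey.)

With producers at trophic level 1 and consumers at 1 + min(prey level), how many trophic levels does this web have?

4

Producers (level 1): Blackberry.
Following each consumer down to its lowest-level prey: Blackberry → Vole → Garter Snake → Barred Owl (levels 1 through 4).
All prey of Barred Owl (Garter Snake 3, Woodpecker 3) are at level 3 or above, so Barred Owl is at level 1 + 3 = 4.
Every consumer has at least one prey at level 3 or below, so none exceeds level 4.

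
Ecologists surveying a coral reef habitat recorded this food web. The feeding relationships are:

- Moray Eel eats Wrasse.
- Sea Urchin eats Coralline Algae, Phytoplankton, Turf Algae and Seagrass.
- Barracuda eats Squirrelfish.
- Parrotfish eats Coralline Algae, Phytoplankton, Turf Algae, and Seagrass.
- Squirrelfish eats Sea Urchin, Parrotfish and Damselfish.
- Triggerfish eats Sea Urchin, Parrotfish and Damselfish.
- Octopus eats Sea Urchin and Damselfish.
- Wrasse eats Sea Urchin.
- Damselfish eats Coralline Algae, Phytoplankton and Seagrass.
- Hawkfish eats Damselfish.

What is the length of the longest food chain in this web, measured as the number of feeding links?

3 links

One longest chain: Seagrass → Sea Urchin → Wrasse → Moray Eel.
It has 4 species and 3 links.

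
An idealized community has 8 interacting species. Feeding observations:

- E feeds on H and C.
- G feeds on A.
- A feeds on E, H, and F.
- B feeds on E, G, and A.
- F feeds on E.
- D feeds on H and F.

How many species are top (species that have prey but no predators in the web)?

Top species (has prey, but nothing eats it): D, B.
Count: 2.

2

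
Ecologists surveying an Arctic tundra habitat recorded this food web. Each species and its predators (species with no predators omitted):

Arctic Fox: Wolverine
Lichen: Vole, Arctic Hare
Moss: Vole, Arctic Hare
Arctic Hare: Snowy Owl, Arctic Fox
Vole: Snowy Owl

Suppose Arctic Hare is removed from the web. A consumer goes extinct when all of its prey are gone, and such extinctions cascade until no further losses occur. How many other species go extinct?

2

Remove Arctic Hare.
Round 1: Arctic Fox (all prey gone) → extinct.
Round 2: Wolverine (all prey gone) → extinct.
No further losses. Total secondary extinctions: 2.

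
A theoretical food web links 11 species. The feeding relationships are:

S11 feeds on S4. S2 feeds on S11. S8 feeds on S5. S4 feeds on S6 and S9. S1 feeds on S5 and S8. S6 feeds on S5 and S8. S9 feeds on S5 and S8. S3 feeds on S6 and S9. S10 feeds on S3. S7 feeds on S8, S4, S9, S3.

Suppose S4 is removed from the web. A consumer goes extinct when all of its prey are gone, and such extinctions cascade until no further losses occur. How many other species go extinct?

Remove S4.
Round 1: S11 (all prey gone) → extinct.
Round 2: S2 (all prey gone) → extinct.
No further losses. Total secondary extinctions: 2.

2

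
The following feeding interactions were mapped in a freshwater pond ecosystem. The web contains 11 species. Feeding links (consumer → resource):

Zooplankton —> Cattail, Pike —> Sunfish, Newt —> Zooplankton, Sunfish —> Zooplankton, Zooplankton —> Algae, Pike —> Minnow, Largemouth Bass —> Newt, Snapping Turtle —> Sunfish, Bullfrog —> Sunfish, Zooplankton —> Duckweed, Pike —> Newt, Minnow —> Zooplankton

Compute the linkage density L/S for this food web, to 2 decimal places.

There are L = 12 links among S = 11 species.
L/S = 12/11 = 1.0909 ≈ 1.09.

L/S = 1.09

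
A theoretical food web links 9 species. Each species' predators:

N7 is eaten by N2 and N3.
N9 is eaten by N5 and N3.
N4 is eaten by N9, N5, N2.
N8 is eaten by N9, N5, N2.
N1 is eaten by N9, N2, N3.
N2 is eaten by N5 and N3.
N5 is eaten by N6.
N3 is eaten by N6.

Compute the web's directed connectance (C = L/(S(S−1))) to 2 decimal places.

C = 0.24

The web has S = 9 species and L = 17 feeding links.
C = L / (S(S−1)) = 17 / 72 = 0.2361 ≈ 0.24.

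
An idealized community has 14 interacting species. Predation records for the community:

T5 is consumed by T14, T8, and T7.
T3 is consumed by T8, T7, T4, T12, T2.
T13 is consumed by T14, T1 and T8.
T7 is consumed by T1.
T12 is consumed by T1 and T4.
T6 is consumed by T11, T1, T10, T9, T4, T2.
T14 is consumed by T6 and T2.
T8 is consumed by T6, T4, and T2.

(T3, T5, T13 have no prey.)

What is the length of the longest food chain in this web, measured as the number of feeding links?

3 links

One longest chain: T3 → T8 → T6 → T9.
It has 4 species and 3 links.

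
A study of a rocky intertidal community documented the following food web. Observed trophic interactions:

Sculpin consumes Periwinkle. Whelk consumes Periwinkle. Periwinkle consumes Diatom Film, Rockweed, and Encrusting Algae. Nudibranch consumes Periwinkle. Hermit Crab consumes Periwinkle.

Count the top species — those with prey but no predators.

4

Top species (has prey, but nothing eats it): Nudibranch, Sculpin, Whelk, Hermit Crab.
Count: 4.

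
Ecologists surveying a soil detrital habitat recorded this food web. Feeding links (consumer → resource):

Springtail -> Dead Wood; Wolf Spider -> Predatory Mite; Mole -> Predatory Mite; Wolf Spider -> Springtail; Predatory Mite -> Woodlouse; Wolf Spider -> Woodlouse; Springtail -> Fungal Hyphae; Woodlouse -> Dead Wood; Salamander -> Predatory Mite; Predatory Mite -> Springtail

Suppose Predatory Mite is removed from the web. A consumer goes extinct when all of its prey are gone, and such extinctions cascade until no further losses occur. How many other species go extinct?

Remove Predatory Mite.
Round 1: Mole (all prey gone), Salamander (all prey gone) → extinct.
No further losses. Total secondary extinctions: 2.

2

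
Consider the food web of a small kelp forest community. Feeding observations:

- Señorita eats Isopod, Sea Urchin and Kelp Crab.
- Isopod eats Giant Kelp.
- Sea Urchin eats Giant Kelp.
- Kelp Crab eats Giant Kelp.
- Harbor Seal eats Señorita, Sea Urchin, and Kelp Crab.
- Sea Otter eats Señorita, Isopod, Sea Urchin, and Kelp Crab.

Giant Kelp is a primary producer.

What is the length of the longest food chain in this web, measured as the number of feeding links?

3 links

One longest chain: Giant Kelp → Isopod → Señorita → Harbor Seal.
It has 4 species and 3 links.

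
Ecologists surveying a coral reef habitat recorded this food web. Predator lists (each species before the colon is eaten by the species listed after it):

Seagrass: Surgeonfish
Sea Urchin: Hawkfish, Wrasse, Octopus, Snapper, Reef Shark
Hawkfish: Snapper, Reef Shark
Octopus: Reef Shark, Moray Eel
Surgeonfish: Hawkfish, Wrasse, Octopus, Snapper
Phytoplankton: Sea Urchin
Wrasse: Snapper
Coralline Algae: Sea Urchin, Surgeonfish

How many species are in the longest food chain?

One longest chain: Coralline Algae → Sea Urchin → Hawkfish → Snapper.
It has 4 species and 3 links.

4 species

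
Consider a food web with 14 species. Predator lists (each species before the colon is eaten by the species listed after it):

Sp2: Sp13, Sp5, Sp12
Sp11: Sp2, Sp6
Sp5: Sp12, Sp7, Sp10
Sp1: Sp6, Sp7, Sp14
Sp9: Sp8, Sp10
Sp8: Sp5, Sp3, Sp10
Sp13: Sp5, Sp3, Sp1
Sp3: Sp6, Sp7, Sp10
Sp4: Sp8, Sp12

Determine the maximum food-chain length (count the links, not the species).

4 links

One longest chain: Sp11 → Sp2 → Sp13 → Sp5 → Sp12.
It has 5 species and 4 links.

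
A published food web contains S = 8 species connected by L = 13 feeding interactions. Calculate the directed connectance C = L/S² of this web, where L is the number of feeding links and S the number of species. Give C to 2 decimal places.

C = 0.20

The web has S = 8 species and L = 13 feeding links.
C = L / S² = 13 / 64 = 0.2031 ≈ 0.20.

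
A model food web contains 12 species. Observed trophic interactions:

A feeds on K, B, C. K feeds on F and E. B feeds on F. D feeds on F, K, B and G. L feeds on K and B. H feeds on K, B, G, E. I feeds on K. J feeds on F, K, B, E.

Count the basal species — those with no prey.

Basal species (no prey listed): C, E, G, F.
Count: 4.

4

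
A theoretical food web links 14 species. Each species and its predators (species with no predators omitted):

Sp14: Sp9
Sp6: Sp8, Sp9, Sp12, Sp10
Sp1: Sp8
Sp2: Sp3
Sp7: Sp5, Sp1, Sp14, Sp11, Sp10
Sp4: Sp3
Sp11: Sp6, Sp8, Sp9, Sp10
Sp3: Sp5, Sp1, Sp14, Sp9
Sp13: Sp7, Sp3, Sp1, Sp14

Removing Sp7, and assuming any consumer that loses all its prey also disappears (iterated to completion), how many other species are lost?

4

Remove Sp7.
Round 1: Sp11 (all prey gone) → extinct.
Round 2: Sp6 (all prey gone) → extinct.
Round 3: Sp12 (all prey gone), Sp10 (all prey gone) → extinct.
No further losses. Total secondary extinctions: 4.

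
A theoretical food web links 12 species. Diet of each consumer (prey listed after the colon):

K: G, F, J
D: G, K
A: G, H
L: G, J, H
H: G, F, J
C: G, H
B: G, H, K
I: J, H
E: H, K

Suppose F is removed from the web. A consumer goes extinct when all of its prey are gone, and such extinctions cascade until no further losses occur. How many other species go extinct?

0

Remove F.
Every predator of it retains at least one other prey: H still has G, J; K still has G, J.
No consumer loses all prey, so no secondary extinctions occur.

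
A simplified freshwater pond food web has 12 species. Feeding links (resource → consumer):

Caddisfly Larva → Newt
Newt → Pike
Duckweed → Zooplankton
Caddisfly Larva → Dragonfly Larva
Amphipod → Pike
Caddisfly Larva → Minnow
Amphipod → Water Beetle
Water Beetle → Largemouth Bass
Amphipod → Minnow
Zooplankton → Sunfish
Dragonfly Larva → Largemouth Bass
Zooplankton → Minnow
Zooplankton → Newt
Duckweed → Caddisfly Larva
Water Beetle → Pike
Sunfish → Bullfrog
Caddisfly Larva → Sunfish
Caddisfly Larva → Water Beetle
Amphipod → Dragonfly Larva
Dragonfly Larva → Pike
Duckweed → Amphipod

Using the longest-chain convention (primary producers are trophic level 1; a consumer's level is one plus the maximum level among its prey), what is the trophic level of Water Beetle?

Duckweed is a producer → level 1.
Amphipod eats Duckweed → level 2.
Water Beetle eats Amphipod (level 2); other prey at levels: Caddisfly Larva 2 → level 3.

Trophic level 3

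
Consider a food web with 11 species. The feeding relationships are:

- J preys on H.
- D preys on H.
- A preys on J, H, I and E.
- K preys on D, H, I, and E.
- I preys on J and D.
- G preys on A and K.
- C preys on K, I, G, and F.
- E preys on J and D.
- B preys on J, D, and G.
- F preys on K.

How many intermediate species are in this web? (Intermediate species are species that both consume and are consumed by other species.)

Intermediate species (has both prey and predators): J, D, I, E, A, K, G, F.
Count: 8.

8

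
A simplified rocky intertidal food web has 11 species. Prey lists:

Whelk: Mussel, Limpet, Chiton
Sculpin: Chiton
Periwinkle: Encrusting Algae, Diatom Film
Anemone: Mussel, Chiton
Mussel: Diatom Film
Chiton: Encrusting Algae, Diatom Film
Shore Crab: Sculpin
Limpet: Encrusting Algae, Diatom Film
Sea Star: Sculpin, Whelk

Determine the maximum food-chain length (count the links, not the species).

3 links

One longest chain: Encrusting Algae → Chiton → Sculpin → Sea Star.
It has 4 species and 3 links.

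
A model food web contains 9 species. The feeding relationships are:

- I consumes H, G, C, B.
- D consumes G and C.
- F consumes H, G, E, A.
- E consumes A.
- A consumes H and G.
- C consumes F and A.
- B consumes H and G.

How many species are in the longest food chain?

6 species

One longest chain: H → A → E → F → C → I.
It has 6 species and 5 links.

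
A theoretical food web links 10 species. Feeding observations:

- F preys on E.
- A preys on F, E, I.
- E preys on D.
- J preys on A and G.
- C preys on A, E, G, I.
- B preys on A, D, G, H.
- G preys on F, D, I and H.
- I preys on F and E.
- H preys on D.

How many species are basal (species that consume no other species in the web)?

1

Basal species (no prey listed): D.
Count: 1.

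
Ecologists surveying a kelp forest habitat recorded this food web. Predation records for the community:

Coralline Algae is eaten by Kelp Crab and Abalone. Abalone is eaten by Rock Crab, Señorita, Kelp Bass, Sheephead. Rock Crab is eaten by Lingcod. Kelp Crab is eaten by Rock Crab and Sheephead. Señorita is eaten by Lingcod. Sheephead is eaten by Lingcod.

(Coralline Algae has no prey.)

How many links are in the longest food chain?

3 links

One longest chain: Coralline Algae → Abalone → Rock Crab → Lingcod.
It has 4 species and 3 links.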